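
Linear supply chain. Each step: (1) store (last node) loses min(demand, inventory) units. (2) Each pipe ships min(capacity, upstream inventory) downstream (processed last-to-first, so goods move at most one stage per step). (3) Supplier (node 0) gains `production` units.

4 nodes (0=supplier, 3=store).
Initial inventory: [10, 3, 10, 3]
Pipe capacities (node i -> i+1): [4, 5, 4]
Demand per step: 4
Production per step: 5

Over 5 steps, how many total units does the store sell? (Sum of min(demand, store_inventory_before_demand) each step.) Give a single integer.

Answer: 19

Derivation:
Step 1: sold=3 (running total=3) -> [11 4 9 4]
Step 2: sold=4 (running total=7) -> [12 4 9 4]
Step 3: sold=4 (running total=11) -> [13 4 9 4]
Step 4: sold=4 (running total=15) -> [14 4 9 4]
Step 5: sold=4 (running total=19) -> [15 4 9 4]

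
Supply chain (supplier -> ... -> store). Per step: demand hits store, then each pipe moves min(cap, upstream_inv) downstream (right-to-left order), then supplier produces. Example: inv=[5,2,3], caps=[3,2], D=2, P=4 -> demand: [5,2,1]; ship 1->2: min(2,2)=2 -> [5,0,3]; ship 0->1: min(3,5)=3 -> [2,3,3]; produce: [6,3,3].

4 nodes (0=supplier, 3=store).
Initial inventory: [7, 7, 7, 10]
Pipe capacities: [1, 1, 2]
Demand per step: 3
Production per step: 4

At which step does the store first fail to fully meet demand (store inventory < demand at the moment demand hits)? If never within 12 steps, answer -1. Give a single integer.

Step 1: demand=3,sold=3 ship[2->3]=2 ship[1->2]=1 ship[0->1]=1 prod=4 -> [10 7 6 9]
Step 2: demand=3,sold=3 ship[2->3]=2 ship[1->2]=1 ship[0->1]=1 prod=4 -> [13 7 5 8]
Step 3: demand=3,sold=3 ship[2->3]=2 ship[1->2]=1 ship[0->1]=1 prod=4 -> [16 7 4 7]
Step 4: demand=3,sold=3 ship[2->3]=2 ship[1->2]=1 ship[0->1]=1 prod=4 -> [19 7 3 6]
Step 5: demand=3,sold=3 ship[2->3]=2 ship[1->2]=1 ship[0->1]=1 prod=4 -> [22 7 2 5]
Step 6: demand=3,sold=3 ship[2->3]=2 ship[1->2]=1 ship[0->1]=1 prod=4 -> [25 7 1 4]
Step 7: demand=3,sold=3 ship[2->3]=1 ship[1->2]=1 ship[0->1]=1 prod=4 -> [28 7 1 2]
Step 8: demand=3,sold=2 ship[2->3]=1 ship[1->2]=1 ship[0->1]=1 prod=4 -> [31 7 1 1]
Step 9: demand=3,sold=1 ship[2->3]=1 ship[1->2]=1 ship[0->1]=1 prod=4 -> [34 7 1 1]
Step 10: demand=3,sold=1 ship[2->3]=1 ship[1->2]=1 ship[0->1]=1 prod=4 -> [37 7 1 1]
Step 11: demand=3,sold=1 ship[2->3]=1 ship[1->2]=1 ship[0->1]=1 prod=4 -> [40 7 1 1]
Step 12: demand=3,sold=1 ship[2->3]=1 ship[1->2]=1 ship[0->1]=1 prod=4 -> [43 7 1 1]
First stockout at step 8

8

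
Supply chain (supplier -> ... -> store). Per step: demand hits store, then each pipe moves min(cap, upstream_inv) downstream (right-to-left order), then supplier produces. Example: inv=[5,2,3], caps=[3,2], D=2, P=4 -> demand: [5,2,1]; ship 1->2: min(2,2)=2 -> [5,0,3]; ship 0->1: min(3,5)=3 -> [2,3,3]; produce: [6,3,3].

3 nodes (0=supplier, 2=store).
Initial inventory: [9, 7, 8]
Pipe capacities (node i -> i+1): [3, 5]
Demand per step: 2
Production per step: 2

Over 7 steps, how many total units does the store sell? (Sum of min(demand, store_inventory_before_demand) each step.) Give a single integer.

Answer: 14

Derivation:
Step 1: sold=2 (running total=2) -> [8 5 11]
Step 2: sold=2 (running total=4) -> [7 3 14]
Step 3: sold=2 (running total=6) -> [6 3 15]
Step 4: sold=2 (running total=8) -> [5 3 16]
Step 5: sold=2 (running total=10) -> [4 3 17]
Step 6: sold=2 (running total=12) -> [3 3 18]
Step 7: sold=2 (running total=14) -> [2 3 19]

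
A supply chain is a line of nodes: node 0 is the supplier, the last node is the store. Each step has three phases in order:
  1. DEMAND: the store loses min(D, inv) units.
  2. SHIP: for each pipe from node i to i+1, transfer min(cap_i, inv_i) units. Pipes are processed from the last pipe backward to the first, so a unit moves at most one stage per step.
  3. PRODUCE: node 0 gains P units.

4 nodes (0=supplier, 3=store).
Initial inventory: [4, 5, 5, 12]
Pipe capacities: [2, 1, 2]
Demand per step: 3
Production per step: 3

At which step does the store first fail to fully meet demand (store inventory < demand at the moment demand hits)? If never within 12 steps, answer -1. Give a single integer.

Step 1: demand=3,sold=3 ship[2->3]=2 ship[1->2]=1 ship[0->1]=2 prod=3 -> [5 6 4 11]
Step 2: demand=3,sold=3 ship[2->3]=2 ship[1->2]=1 ship[0->1]=2 prod=3 -> [6 7 3 10]
Step 3: demand=3,sold=3 ship[2->3]=2 ship[1->2]=1 ship[0->1]=2 prod=3 -> [7 8 2 9]
Step 4: demand=3,sold=3 ship[2->3]=2 ship[1->2]=1 ship[0->1]=2 prod=3 -> [8 9 1 8]
Step 5: demand=3,sold=3 ship[2->3]=1 ship[1->2]=1 ship[0->1]=2 prod=3 -> [9 10 1 6]
Step 6: demand=3,sold=3 ship[2->3]=1 ship[1->2]=1 ship[0->1]=2 prod=3 -> [10 11 1 4]
Step 7: demand=3,sold=3 ship[2->3]=1 ship[1->2]=1 ship[0->1]=2 prod=3 -> [11 12 1 2]
Step 8: demand=3,sold=2 ship[2->3]=1 ship[1->2]=1 ship[0->1]=2 prod=3 -> [12 13 1 1]
Step 9: demand=3,sold=1 ship[2->3]=1 ship[1->2]=1 ship[0->1]=2 prod=3 -> [13 14 1 1]
Step 10: demand=3,sold=1 ship[2->3]=1 ship[1->2]=1 ship[0->1]=2 prod=3 -> [14 15 1 1]
Step 11: demand=3,sold=1 ship[2->3]=1 ship[1->2]=1 ship[0->1]=2 prod=3 -> [15 16 1 1]
Step 12: demand=3,sold=1 ship[2->3]=1 ship[1->2]=1 ship[0->1]=2 prod=3 -> [16 17 1 1]
First stockout at step 8

8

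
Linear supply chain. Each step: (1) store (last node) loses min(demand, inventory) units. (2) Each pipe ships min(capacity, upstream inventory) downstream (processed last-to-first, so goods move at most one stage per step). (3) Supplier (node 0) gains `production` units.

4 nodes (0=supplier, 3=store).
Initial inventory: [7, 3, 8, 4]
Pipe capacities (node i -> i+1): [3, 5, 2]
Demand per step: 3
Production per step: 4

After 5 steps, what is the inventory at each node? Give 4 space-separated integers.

Step 1: demand=3,sold=3 ship[2->3]=2 ship[1->2]=3 ship[0->1]=3 prod=4 -> inv=[8 3 9 3]
Step 2: demand=3,sold=3 ship[2->3]=2 ship[1->2]=3 ship[0->1]=3 prod=4 -> inv=[9 3 10 2]
Step 3: demand=3,sold=2 ship[2->3]=2 ship[1->2]=3 ship[0->1]=3 prod=4 -> inv=[10 3 11 2]
Step 4: demand=3,sold=2 ship[2->3]=2 ship[1->2]=3 ship[0->1]=3 prod=4 -> inv=[11 3 12 2]
Step 5: demand=3,sold=2 ship[2->3]=2 ship[1->2]=3 ship[0->1]=3 prod=4 -> inv=[12 3 13 2]

12 3 13 2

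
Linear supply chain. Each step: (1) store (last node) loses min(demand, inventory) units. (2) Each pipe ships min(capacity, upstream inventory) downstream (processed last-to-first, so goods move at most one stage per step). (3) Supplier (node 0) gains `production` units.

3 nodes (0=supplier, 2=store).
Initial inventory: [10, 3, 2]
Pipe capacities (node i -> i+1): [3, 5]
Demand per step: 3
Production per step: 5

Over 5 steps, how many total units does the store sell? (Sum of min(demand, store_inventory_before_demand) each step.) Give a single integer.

Step 1: sold=2 (running total=2) -> [12 3 3]
Step 2: sold=3 (running total=5) -> [14 3 3]
Step 3: sold=3 (running total=8) -> [16 3 3]
Step 4: sold=3 (running total=11) -> [18 3 3]
Step 5: sold=3 (running total=14) -> [20 3 3]

Answer: 14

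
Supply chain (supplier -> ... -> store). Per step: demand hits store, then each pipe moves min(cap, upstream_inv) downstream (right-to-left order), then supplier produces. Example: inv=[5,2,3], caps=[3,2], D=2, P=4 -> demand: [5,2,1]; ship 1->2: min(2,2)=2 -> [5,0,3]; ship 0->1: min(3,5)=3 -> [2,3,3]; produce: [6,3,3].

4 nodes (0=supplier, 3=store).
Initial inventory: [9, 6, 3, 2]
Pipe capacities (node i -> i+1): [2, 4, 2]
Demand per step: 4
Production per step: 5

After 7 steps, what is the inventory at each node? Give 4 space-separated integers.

Step 1: demand=4,sold=2 ship[2->3]=2 ship[1->2]=4 ship[0->1]=2 prod=5 -> inv=[12 4 5 2]
Step 2: demand=4,sold=2 ship[2->3]=2 ship[1->2]=4 ship[0->1]=2 prod=5 -> inv=[15 2 7 2]
Step 3: demand=4,sold=2 ship[2->3]=2 ship[1->2]=2 ship[0->1]=2 prod=5 -> inv=[18 2 7 2]
Step 4: demand=4,sold=2 ship[2->3]=2 ship[1->2]=2 ship[0->1]=2 prod=5 -> inv=[21 2 7 2]
Step 5: demand=4,sold=2 ship[2->3]=2 ship[1->2]=2 ship[0->1]=2 prod=5 -> inv=[24 2 7 2]
Step 6: demand=4,sold=2 ship[2->3]=2 ship[1->2]=2 ship[0->1]=2 prod=5 -> inv=[27 2 7 2]
Step 7: demand=4,sold=2 ship[2->3]=2 ship[1->2]=2 ship[0->1]=2 prod=5 -> inv=[30 2 7 2]

30 2 7 2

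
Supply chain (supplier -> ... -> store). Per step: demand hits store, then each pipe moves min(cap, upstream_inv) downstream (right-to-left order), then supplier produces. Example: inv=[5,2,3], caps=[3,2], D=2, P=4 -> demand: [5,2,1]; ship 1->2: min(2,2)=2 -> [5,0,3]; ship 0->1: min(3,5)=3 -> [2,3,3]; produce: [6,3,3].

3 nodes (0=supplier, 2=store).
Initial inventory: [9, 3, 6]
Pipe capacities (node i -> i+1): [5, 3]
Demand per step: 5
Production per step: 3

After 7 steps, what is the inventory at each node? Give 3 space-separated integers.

Step 1: demand=5,sold=5 ship[1->2]=3 ship[0->1]=5 prod=3 -> inv=[7 5 4]
Step 2: demand=5,sold=4 ship[1->2]=3 ship[0->1]=5 prod=3 -> inv=[5 7 3]
Step 3: demand=5,sold=3 ship[1->2]=3 ship[0->1]=5 prod=3 -> inv=[3 9 3]
Step 4: demand=5,sold=3 ship[1->2]=3 ship[0->1]=3 prod=3 -> inv=[3 9 3]
Step 5: demand=5,sold=3 ship[1->2]=3 ship[0->1]=3 prod=3 -> inv=[3 9 3]
Step 6: demand=5,sold=3 ship[1->2]=3 ship[0->1]=3 prod=3 -> inv=[3 9 3]
Step 7: demand=5,sold=3 ship[1->2]=3 ship[0->1]=3 prod=3 -> inv=[3 9 3]

3 9 3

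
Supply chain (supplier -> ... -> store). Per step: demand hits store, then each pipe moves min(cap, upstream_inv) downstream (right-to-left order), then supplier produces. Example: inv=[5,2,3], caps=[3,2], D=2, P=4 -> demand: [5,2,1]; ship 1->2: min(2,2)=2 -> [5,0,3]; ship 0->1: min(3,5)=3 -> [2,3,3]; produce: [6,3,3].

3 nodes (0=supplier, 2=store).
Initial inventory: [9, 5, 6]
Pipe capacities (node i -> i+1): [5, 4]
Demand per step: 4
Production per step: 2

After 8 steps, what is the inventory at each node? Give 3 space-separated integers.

Step 1: demand=4,sold=4 ship[1->2]=4 ship[0->1]=5 prod=2 -> inv=[6 6 6]
Step 2: demand=4,sold=4 ship[1->2]=4 ship[0->1]=5 prod=2 -> inv=[3 7 6]
Step 3: demand=4,sold=4 ship[1->2]=4 ship[0->1]=3 prod=2 -> inv=[2 6 6]
Step 4: demand=4,sold=4 ship[1->2]=4 ship[0->1]=2 prod=2 -> inv=[2 4 6]
Step 5: demand=4,sold=4 ship[1->2]=4 ship[0->1]=2 prod=2 -> inv=[2 2 6]
Step 6: demand=4,sold=4 ship[1->2]=2 ship[0->1]=2 prod=2 -> inv=[2 2 4]
Step 7: demand=4,sold=4 ship[1->2]=2 ship[0->1]=2 prod=2 -> inv=[2 2 2]
Step 8: demand=4,sold=2 ship[1->2]=2 ship[0->1]=2 prod=2 -> inv=[2 2 2]

2 2 2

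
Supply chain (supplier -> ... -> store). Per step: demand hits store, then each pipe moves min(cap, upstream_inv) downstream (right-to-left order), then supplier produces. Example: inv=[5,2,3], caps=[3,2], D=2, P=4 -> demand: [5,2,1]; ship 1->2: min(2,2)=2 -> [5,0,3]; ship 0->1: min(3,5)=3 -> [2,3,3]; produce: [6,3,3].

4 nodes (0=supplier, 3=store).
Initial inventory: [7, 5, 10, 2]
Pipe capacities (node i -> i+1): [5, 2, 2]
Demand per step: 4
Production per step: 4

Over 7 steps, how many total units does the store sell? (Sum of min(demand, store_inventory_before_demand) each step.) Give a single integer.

Step 1: sold=2 (running total=2) -> [6 8 10 2]
Step 2: sold=2 (running total=4) -> [5 11 10 2]
Step 3: sold=2 (running total=6) -> [4 14 10 2]
Step 4: sold=2 (running total=8) -> [4 16 10 2]
Step 5: sold=2 (running total=10) -> [4 18 10 2]
Step 6: sold=2 (running total=12) -> [4 20 10 2]
Step 7: sold=2 (running total=14) -> [4 22 10 2]

Answer: 14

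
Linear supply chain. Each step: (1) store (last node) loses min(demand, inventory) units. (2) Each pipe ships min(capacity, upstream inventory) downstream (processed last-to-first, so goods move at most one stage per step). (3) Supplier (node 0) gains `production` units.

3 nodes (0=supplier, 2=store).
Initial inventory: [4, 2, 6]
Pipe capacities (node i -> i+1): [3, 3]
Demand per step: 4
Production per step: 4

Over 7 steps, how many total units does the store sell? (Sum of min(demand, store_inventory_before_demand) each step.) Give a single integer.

Answer: 23

Derivation:
Step 1: sold=4 (running total=4) -> [5 3 4]
Step 2: sold=4 (running total=8) -> [6 3 3]
Step 3: sold=3 (running total=11) -> [7 3 3]
Step 4: sold=3 (running total=14) -> [8 3 3]
Step 5: sold=3 (running total=17) -> [9 3 3]
Step 6: sold=3 (running total=20) -> [10 3 3]
Step 7: sold=3 (running total=23) -> [11 3 3]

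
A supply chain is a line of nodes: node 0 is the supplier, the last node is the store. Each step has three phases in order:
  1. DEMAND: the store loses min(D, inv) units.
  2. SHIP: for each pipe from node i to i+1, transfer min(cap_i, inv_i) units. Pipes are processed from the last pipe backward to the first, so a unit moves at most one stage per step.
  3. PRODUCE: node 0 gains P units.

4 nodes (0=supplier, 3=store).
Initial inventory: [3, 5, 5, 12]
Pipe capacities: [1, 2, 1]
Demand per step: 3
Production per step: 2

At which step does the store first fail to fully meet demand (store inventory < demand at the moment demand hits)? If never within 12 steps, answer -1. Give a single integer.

Step 1: demand=3,sold=3 ship[2->3]=1 ship[1->2]=2 ship[0->1]=1 prod=2 -> [4 4 6 10]
Step 2: demand=3,sold=3 ship[2->3]=1 ship[1->2]=2 ship[0->1]=1 prod=2 -> [5 3 7 8]
Step 3: demand=3,sold=3 ship[2->3]=1 ship[1->2]=2 ship[0->1]=1 prod=2 -> [6 2 8 6]
Step 4: demand=3,sold=3 ship[2->3]=1 ship[1->2]=2 ship[0->1]=1 prod=2 -> [7 1 9 4]
Step 5: demand=3,sold=3 ship[2->3]=1 ship[1->2]=1 ship[0->1]=1 prod=2 -> [8 1 9 2]
Step 6: demand=3,sold=2 ship[2->3]=1 ship[1->2]=1 ship[0->1]=1 prod=2 -> [9 1 9 1]
Step 7: demand=3,sold=1 ship[2->3]=1 ship[1->2]=1 ship[0->1]=1 prod=2 -> [10 1 9 1]
Step 8: demand=3,sold=1 ship[2->3]=1 ship[1->2]=1 ship[0->1]=1 prod=2 -> [11 1 9 1]
Step 9: demand=3,sold=1 ship[2->3]=1 ship[1->2]=1 ship[0->1]=1 prod=2 -> [12 1 9 1]
Step 10: demand=3,sold=1 ship[2->3]=1 ship[1->2]=1 ship[0->1]=1 prod=2 -> [13 1 9 1]
Step 11: demand=3,sold=1 ship[2->3]=1 ship[1->2]=1 ship[0->1]=1 prod=2 -> [14 1 9 1]
Step 12: demand=3,sold=1 ship[2->3]=1 ship[1->2]=1 ship[0->1]=1 prod=2 -> [15 1 9 1]
First stockout at step 6

6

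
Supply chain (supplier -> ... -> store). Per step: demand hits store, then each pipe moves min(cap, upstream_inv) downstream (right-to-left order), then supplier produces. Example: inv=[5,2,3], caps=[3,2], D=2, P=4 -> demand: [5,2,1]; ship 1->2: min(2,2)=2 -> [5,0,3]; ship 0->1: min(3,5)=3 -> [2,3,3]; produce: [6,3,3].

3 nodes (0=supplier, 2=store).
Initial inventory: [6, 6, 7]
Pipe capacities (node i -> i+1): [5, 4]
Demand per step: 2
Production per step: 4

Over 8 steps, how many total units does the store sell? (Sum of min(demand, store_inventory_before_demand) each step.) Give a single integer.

Answer: 16

Derivation:
Step 1: sold=2 (running total=2) -> [5 7 9]
Step 2: sold=2 (running total=4) -> [4 8 11]
Step 3: sold=2 (running total=6) -> [4 8 13]
Step 4: sold=2 (running total=8) -> [4 8 15]
Step 5: sold=2 (running total=10) -> [4 8 17]
Step 6: sold=2 (running total=12) -> [4 8 19]
Step 7: sold=2 (running total=14) -> [4 8 21]
Step 8: sold=2 (running total=16) -> [4 8 23]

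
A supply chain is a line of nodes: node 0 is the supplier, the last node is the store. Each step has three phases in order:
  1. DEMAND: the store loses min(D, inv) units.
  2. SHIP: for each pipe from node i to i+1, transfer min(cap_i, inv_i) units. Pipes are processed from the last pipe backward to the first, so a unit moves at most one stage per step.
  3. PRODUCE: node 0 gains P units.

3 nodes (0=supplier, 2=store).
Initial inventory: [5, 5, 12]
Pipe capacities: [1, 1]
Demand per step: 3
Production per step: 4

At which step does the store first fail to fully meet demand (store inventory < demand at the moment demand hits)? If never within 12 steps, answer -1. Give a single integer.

Step 1: demand=3,sold=3 ship[1->2]=1 ship[0->1]=1 prod=4 -> [8 5 10]
Step 2: demand=3,sold=3 ship[1->2]=1 ship[0->1]=1 prod=4 -> [11 5 8]
Step 3: demand=3,sold=3 ship[1->2]=1 ship[0->1]=1 prod=4 -> [14 5 6]
Step 4: demand=3,sold=3 ship[1->2]=1 ship[0->1]=1 prod=4 -> [17 5 4]
Step 5: demand=3,sold=3 ship[1->2]=1 ship[0->1]=1 prod=4 -> [20 5 2]
Step 6: demand=3,sold=2 ship[1->2]=1 ship[0->1]=1 prod=4 -> [23 5 1]
Step 7: demand=3,sold=1 ship[1->2]=1 ship[0->1]=1 prod=4 -> [26 5 1]
Step 8: demand=3,sold=1 ship[1->2]=1 ship[0->1]=1 prod=4 -> [29 5 1]
Step 9: demand=3,sold=1 ship[1->2]=1 ship[0->1]=1 prod=4 -> [32 5 1]
Step 10: demand=3,sold=1 ship[1->2]=1 ship[0->1]=1 prod=4 -> [35 5 1]
Step 11: demand=3,sold=1 ship[1->2]=1 ship[0->1]=1 prod=4 -> [38 5 1]
Step 12: demand=3,sold=1 ship[1->2]=1 ship[0->1]=1 prod=4 -> [41 5 1]
First stockout at step 6

6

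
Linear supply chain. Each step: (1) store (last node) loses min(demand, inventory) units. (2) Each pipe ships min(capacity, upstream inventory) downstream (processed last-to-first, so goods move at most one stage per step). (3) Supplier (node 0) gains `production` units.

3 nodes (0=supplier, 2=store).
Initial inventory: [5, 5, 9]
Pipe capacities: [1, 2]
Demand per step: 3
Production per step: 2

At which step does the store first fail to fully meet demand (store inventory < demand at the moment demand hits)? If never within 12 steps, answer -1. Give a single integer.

Step 1: demand=3,sold=3 ship[1->2]=2 ship[0->1]=1 prod=2 -> [6 4 8]
Step 2: demand=3,sold=3 ship[1->2]=2 ship[0->1]=1 prod=2 -> [7 3 7]
Step 3: demand=3,sold=3 ship[1->2]=2 ship[0->1]=1 prod=2 -> [8 2 6]
Step 4: demand=3,sold=3 ship[1->2]=2 ship[0->1]=1 prod=2 -> [9 1 5]
Step 5: demand=3,sold=3 ship[1->2]=1 ship[0->1]=1 prod=2 -> [10 1 3]
Step 6: demand=3,sold=3 ship[1->2]=1 ship[0->1]=1 prod=2 -> [11 1 1]
Step 7: demand=3,sold=1 ship[1->2]=1 ship[0->1]=1 prod=2 -> [12 1 1]
Step 8: demand=3,sold=1 ship[1->2]=1 ship[0->1]=1 prod=2 -> [13 1 1]
Step 9: demand=3,sold=1 ship[1->2]=1 ship[0->1]=1 prod=2 -> [14 1 1]
Step 10: demand=3,sold=1 ship[1->2]=1 ship[0->1]=1 prod=2 -> [15 1 1]
Step 11: demand=3,sold=1 ship[1->2]=1 ship[0->1]=1 prod=2 -> [16 1 1]
Step 12: demand=3,sold=1 ship[1->2]=1 ship[0->1]=1 prod=2 -> [17 1 1]
First stockout at step 7

7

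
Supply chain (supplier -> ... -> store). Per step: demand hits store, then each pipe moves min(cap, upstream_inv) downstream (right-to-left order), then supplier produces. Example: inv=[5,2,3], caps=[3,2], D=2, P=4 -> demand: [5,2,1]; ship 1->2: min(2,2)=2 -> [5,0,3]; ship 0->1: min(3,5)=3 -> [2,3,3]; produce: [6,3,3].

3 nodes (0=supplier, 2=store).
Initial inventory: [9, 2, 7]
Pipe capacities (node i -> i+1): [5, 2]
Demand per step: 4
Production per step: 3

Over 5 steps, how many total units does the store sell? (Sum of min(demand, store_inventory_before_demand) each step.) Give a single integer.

Step 1: sold=4 (running total=4) -> [7 5 5]
Step 2: sold=4 (running total=8) -> [5 8 3]
Step 3: sold=3 (running total=11) -> [3 11 2]
Step 4: sold=2 (running total=13) -> [3 12 2]
Step 5: sold=2 (running total=15) -> [3 13 2]

Answer: 15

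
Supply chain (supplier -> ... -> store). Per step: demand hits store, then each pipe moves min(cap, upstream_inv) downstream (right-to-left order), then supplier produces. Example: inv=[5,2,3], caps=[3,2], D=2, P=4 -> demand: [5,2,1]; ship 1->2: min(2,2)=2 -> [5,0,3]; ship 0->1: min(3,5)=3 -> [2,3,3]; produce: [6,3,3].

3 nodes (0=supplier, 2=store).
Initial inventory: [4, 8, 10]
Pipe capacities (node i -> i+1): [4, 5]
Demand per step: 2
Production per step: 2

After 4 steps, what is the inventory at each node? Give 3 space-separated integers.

Step 1: demand=2,sold=2 ship[1->2]=5 ship[0->1]=4 prod=2 -> inv=[2 7 13]
Step 2: demand=2,sold=2 ship[1->2]=5 ship[0->1]=2 prod=2 -> inv=[2 4 16]
Step 3: demand=2,sold=2 ship[1->2]=4 ship[0->1]=2 prod=2 -> inv=[2 2 18]
Step 4: demand=2,sold=2 ship[1->2]=2 ship[0->1]=2 prod=2 -> inv=[2 2 18]

2 2 18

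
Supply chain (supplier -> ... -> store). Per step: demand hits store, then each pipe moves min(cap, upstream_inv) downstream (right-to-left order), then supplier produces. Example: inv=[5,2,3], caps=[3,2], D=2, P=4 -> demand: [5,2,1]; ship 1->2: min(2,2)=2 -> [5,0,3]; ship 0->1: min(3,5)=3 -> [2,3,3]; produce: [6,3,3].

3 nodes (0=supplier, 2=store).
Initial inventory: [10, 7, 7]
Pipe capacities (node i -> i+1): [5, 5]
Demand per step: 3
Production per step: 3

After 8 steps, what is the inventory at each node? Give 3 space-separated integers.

Step 1: demand=3,sold=3 ship[1->2]=5 ship[0->1]=5 prod=3 -> inv=[8 7 9]
Step 2: demand=3,sold=3 ship[1->2]=5 ship[0->1]=5 prod=3 -> inv=[6 7 11]
Step 3: demand=3,sold=3 ship[1->2]=5 ship[0->1]=5 prod=3 -> inv=[4 7 13]
Step 4: demand=3,sold=3 ship[1->2]=5 ship[0->1]=4 prod=3 -> inv=[3 6 15]
Step 5: demand=3,sold=3 ship[1->2]=5 ship[0->1]=3 prod=3 -> inv=[3 4 17]
Step 6: demand=3,sold=3 ship[1->2]=4 ship[0->1]=3 prod=3 -> inv=[3 3 18]
Step 7: demand=3,sold=3 ship[1->2]=3 ship[0->1]=3 prod=3 -> inv=[3 3 18]
Step 8: demand=3,sold=3 ship[1->2]=3 ship[0->1]=3 prod=3 -> inv=[3 3 18]

3 3 18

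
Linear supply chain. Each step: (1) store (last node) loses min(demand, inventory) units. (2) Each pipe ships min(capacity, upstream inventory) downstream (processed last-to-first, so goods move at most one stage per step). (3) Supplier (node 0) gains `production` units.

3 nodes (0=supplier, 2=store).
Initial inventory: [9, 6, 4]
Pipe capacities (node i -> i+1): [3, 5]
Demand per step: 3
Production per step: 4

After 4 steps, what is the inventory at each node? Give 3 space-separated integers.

Step 1: demand=3,sold=3 ship[1->2]=5 ship[0->1]=3 prod=4 -> inv=[10 4 6]
Step 2: demand=3,sold=3 ship[1->2]=4 ship[0->1]=3 prod=4 -> inv=[11 3 7]
Step 3: demand=3,sold=3 ship[1->2]=3 ship[0->1]=3 prod=4 -> inv=[12 3 7]
Step 4: demand=3,sold=3 ship[1->2]=3 ship[0->1]=3 prod=4 -> inv=[13 3 7]

13 3 7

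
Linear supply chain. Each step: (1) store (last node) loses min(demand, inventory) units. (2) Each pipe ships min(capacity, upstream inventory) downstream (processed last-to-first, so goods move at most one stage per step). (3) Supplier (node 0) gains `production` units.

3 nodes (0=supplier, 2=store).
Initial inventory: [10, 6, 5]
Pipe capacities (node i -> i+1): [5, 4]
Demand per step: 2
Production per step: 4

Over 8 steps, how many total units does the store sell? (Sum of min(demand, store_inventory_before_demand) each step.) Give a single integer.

Step 1: sold=2 (running total=2) -> [9 7 7]
Step 2: sold=2 (running total=4) -> [8 8 9]
Step 3: sold=2 (running total=6) -> [7 9 11]
Step 4: sold=2 (running total=8) -> [6 10 13]
Step 5: sold=2 (running total=10) -> [5 11 15]
Step 6: sold=2 (running total=12) -> [4 12 17]
Step 7: sold=2 (running total=14) -> [4 12 19]
Step 8: sold=2 (running total=16) -> [4 12 21]

Answer: 16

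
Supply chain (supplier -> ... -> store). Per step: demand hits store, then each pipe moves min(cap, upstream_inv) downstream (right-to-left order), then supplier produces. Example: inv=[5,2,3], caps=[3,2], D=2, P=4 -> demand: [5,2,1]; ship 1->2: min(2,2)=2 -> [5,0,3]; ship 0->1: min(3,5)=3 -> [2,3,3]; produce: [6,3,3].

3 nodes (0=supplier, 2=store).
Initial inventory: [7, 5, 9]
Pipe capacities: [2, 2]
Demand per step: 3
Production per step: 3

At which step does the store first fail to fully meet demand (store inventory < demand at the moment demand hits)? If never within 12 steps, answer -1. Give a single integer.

Step 1: demand=3,sold=3 ship[1->2]=2 ship[0->1]=2 prod=3 -> [8 5 8]
Step 2: demand=3,sold=3 ship[1->2]=2 ship[0->1]=2 prod=3 -> [9 5 7]
Step 3: demand=3,sold=3 ship[1->2]=2 ship[0->1]=2 prod=3 -> [10 5 6]
Step 4: demand=3,sold=3 ship[1->2]=2 ship[0->1]=2 prod=3 -> [11 5 5]
Step 5: demand=3,sold=3 ship[1->2]=2 ship[0->1]=2 prod=3 -> [12 5 4]
Step 6: demand=3,sold=3 ship[1->2]=2 ship[0->1]=2 prod=3 -> [13 5 3]
Step 7: demand=3,sold=3 ship[1->2]=2 ship[0->1]=2 prod=3 -> [14 5 2]
Step 8: demand=3,sold=2 ship[1->2]=2 ship[0->1]=2 prod=3 -> [15 5 2]
Step 9: demand=3,sold=2 ship[1->2]=2 ship[0->1]=2 prod=3 -> [16 5 2]
Step 10: demand=3,sold=2 ship[1->2]=2 ship[0->1]=2 prod=3 -> [17 5 2]
Step 11: demand=3,sold=2 ship[1->2]=2 ship[0->1]=2 prod=3 -> [18 5 2]
Step 12: demand=3,sold=2 ship[1->2]=2 ship[0->1]=2 prod=3 -> [19 5 2]
First stockout at step 8

8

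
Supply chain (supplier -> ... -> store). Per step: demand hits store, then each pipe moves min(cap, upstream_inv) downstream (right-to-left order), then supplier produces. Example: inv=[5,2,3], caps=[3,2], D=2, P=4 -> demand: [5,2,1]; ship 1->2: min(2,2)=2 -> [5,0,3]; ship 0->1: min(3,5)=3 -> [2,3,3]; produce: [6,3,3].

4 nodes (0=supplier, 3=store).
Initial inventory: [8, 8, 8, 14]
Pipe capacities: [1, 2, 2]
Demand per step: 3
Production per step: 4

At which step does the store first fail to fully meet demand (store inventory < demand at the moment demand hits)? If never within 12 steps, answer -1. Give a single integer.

Step 1: demand=3,sold=3 ship[2->3]=2 ship[1->2]=2 ship[0->1]=1 prod=4 -> [11 7 8 13]
Step 2: demand=3,sold=3 ship[2->3]=2 ship[1->2]=2 ship[0->1]=1 prod=4 -> [14 6 8 12]
Step 3: demand=3,sold=3 ship[2->3]=2 ship[1->2]=2 ship[0->1]=1 prod=4 -> [17 5 8 11]
Step 4: demand=3,sold=3 ship[2->3]=2 ship[1->2]=2 ship[0->1]=1 prod=4 -> [20 4 8 10]
Step 5: demand=3,sold=3 ship[2->3]=2 ship[1->2]=2 ship[0->1]=1 prod=4 -> [23 3 8 9]
Step 6: demand=3,sold=3 ship[2->3]=2 ship[1->2]=2 ship[0->1]=1 prod=4 -> [26 2 8 8]
Step 7: demand=3,sold=3 ship[2->3]=2 ship[1->2]=2 ship[0->1]=1 prod=4 -> [29 1 8 7]
Step 8: demand=3,sold=3 ship[2->3]=2 ship[1->2]=1 ship[0->1]=1 prod=4 -> [32 1 7 6]
Step 9: demand=3,sold=3 ship[2->3]=2 ship[1->2]=1 ship[0->1]=1 prod=4 -> [35 1 6 5]
Step 10: demand=3,sold=3 ship[2->3]=2 ship[1->2]=1 ship[0->1]=1 prod=4 -> [38 1 5 4]
Step 11: demand=3,sold=3 ship[2->3]=2 ship[1->2]=1 ship[0->1]=1 prod=4 -> [41 1 4 3]
Step 12: demand=3,sold=3 ship[2->3]=2 ship[1->2]=1 ship[0->1]=1 prod=4 -> [44 1 3 2]
No stockout in 12 steps

-1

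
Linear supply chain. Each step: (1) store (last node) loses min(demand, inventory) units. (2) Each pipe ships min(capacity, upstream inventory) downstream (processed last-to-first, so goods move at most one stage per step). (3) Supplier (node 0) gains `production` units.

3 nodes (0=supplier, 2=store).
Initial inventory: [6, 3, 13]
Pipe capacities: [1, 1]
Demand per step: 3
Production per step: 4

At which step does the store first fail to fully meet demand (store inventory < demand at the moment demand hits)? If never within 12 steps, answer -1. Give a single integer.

Step 1: demand=3,sold=3 ship[1->2]=1 ship[0->1]=1 prod=4 -> [9 3 11]
Step 2: demand=3,sold=3 ship[1->2]=1 ship[0->1]=1 prod=4 -> [12 3 9]
Step 3: demand=3,sold=3 ship[1->2]=1 ship[0->1]=1 prod=4 -> [15 3 7]
Step 4: demand=3,sold=3 ship[1->2]=1 ship[0->1]=1 prod=4 -> [18 3 5]
Step 5: demand=3,sold=3 ship[1->2]=1 ship[0->1]=1 prod=4 -> [21 3 3]
Step 6: demand=3,sold=3 ship[1->2]=1 ship[0->1]=1 prod=4 -> [24 3 1]
Step 7: demand=3,sold=1 ship[1->2]=1 ship[0->1]=1 prod=4 -> [27 3 1]
Step 8: demand=3,sold=1 ship[1->2]=1 ship[0->1]=1 prod=4 -> [30 3 1]
Step 9: demand=3,sold=1 ship[1->2]=1 ship[0->1]=1 prod=4 -> [33 3 1]
Step 10: demand=3,sold=1 ship[1->2]=1 ship[0->1]=1 prod=4 -> [36 3 1]
Step 11: demand=3,sold=1 ship[1->2]=1 ship[0->1]=1 prod=4 -> [39 3 1]
Step 12: demand=3,sold=1 ship[1->2]=1 ship[0->1]=1 prod=4 -> [42 3 1]
First stockout at step 7

7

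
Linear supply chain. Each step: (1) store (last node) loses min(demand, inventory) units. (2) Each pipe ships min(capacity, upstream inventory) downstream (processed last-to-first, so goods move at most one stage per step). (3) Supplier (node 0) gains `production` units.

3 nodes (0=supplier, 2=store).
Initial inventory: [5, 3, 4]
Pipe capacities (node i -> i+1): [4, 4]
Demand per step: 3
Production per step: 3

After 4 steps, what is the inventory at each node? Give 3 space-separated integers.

Step 1: demand=3,sold=3 ship[1->2]=3 ship[0->1]=4 prod=3 -> inv=[4 4 4]
Step 2: demand=3,sold=3 ship[1->2]=4 ship[0->1]=4 prod=3 -> inv=[3 4 5]
Step 3: demand=3,sold=3 ship[1->2]=4 ship[0->1]=3 prod=3 -> inv=[3 3 6]
Step 4: demand=3,sold=3 ship[1->2]=3 ship[0->1]=3 prod=3 -> inv=[3 3 6]

3 3 6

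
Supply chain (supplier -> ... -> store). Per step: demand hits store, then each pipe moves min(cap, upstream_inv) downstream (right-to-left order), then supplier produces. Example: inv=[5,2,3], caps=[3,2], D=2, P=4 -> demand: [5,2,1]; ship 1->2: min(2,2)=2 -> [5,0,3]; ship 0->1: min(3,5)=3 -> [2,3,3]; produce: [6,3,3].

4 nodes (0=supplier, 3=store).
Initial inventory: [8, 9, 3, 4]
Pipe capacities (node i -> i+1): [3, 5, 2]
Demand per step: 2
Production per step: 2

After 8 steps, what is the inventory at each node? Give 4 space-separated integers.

Step 1: demand=2,sold=2 ship[2->3]=2 ship[1->2]=5 ship[0->1]=3 prod=2 -> inv=[7 7 6 4]
Step 2: demand=2,sold=2 ship[2->3]=2 ship[1->2]=5 ship[0->1]=3 prod=2 -> inv=[6 5 9 4]
Step 3: demand=2,sold=2 ship[2->3]=2 ship[1->2]=5 ship[0->1]=3 prod=2 -> inv=[5 3 12 4]
Step 4: demand=2,sold=2 ship[2->3]=2 ship[1->2]=3 ship[0->1]=3 prod=2 -> inv=[4 3 13 4]
Step 5: demand=2,sold=2 ship[2->3]=2 ship[1->2]=3 ship[0->1]=3 prod=2 -> inv=[3 3 14 4]
Step 6: demand=2,sold=2 ship[2->3]=2 ship[1->2]=3 ship[0->1]=3 prod=2 -> inv=[2 3 15 4]
Step 7: demand=2,sold=2 ship[2->3]=2 ship[1->2]=3 ship[0->1]=2 prod=2 -> inv=[2 2 16 4]
Step 8: demand=2,sold=2 ship[2->3]=2 ship[1->2]=2 ship[0->1]=2 prod=2 -> inv=[2 2 16 4]

2 2 16 4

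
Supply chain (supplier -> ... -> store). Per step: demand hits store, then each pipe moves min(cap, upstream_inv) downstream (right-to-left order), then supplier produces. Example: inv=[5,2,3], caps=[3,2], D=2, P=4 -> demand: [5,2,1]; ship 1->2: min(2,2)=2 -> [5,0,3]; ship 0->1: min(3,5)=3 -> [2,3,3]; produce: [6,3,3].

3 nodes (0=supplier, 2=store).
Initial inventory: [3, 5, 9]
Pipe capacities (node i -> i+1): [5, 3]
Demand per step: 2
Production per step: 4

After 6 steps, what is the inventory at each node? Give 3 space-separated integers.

Step 1: demand=2,sold=2 ship[1->2]=3 ship[0->1]=3 prod=4 -> inv=[4 5 10]
Step 2: demand=2,sold=2 ship[1->2]=3 ship[0->1]=4 prod=4 -> inv=[4 6 11]
Step 3: demand=2,sold=2 ship[1->2]=3 ship[0->1]=4 prod=4 -> inv=[4 7 12]
Step 4: demand=2,sold=2 ship[1->2]=3 ship[0->1]=4 prod=4 -> inv=[4 8 13]
Step 5: demand=2,sold=2 ship[1->2]=3 ship[0->1]=4 prod=4 -> inv=[4 9 14]
Step 6: demand=2,sold=2 ship[1->2]=3 ship[0->1]=4 prod=4 -> inv=[4 10 15]

4 10 15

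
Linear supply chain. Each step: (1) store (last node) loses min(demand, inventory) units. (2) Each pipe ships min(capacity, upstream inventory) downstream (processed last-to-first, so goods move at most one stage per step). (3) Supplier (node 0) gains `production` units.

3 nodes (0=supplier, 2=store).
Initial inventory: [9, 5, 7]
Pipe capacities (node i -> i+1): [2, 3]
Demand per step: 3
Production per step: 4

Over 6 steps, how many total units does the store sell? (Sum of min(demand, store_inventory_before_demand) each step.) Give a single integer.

Answer: 18

Derivation:
Step 1: sold=3 (running total=3) -> [11 4 7]
Step 2: sold=3 (running total=6) -> [13 3 7]
Step 3: sold=3 (running total=9) -> [15 2 7]
Step 4: sold=3 (running total=12) -> [17 2 6]
Step 5: sold=3 (running total=15) -> [19 2 5]
Step 6: sold=3 (running total=18) -> [21 2 4]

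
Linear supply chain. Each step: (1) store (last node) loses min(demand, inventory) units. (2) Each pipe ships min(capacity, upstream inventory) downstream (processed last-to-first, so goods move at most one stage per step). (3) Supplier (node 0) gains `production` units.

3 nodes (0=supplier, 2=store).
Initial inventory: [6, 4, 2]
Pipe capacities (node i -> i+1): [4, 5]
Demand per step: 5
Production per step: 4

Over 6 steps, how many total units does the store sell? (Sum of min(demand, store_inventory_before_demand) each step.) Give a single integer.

Answer: 22

Derivation:
Step 1: sold=2 (running total=2) -> [6 4 4]
Step 2: sold=4 (running total=6) -> [6 4 4]
Step 3: sold=4 (running total=10) -> [6 4 4]
Step 4: sold=4 (running total=14) -> [6 4 4]
Step 5: sold=4 (running total=18) -> [6 4 4]
Step 6: sold=4 (running total=22) -> [6 4 4]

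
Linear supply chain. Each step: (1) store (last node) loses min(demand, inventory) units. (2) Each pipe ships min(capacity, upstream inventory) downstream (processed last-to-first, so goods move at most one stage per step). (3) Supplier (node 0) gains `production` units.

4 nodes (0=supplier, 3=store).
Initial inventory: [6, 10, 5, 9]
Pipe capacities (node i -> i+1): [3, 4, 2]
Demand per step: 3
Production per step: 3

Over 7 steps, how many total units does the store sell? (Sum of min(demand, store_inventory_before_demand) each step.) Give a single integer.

Step 1: sold=3 (running total=3) -> [6 9 7 8]
Step 2: sold=3 (running total=6) -> [6 8 9 7]
Step 3: sold=3 (running total=9) -> [6 7 11 6]
Step 4: sold=3 (running total=12) -> [6 6 13 5]
Step 5: sold=3 (running total=15) -> [6 5 15 4]
Step 6: sold=3 (running total=18) -> [6 4 17 3]
Step 7: sold=3 (running total=21) -> [6 3 19 2]

Answer: 21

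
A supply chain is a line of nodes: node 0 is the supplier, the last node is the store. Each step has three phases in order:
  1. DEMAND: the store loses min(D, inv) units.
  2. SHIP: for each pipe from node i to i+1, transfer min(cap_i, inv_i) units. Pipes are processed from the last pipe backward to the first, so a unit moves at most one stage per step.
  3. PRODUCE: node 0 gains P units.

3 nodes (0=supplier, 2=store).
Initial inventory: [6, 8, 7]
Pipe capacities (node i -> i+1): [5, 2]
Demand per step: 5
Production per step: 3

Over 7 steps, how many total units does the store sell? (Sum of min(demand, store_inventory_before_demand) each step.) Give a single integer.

Answer: 19

Derivation:
Step 1: sold=5 (running total=5) -> [4 11 4]
Step 2: sold=4 (running total=9) -> [3 13 2]
Step 3: sold=2 (running total=11) -> [3 14 2]
Step 4: sold=2 (running total=13) -> [3 15 2]
Step 5: sold=2 (running total=15) -> [3 16 2]
Step 6: sold=2 (running total=17) -> [3 17 2]
Step 7: sold=2 (running total=19) -> [3 18 2]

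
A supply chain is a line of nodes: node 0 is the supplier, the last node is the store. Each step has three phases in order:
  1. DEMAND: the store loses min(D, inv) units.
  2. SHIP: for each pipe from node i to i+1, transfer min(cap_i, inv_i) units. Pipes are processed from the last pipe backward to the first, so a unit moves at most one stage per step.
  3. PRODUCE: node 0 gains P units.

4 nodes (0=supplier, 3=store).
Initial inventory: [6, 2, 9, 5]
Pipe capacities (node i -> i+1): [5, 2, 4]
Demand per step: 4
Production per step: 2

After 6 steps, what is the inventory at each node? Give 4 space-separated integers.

Step 1: demand=4,sold=4 ship[2->3]=4 ship[1->2]=2 ship[0->1]=5 prod=2 -> inv=[3 5 7 5]
Step 2: demand=4,sold=4 ship[2->3]=4 ship[1->2]=2 ship[0->1]=3 prod=2 -> inv=[2 6 5 5]
Step 3: demand=4,sold=4 ship[2->3]=4 ship[1->2]=2 ship[0->1]=2 prod=2 -> inv=[2 6 3 5]
Step 4: demand=4,sold=4 ship[2->3]=3 ship[1->2]=2 ship[0->1]=2 prod=2 -> inv=[2 6 2 4]
Step 5: demand=4,sold=4 ship[2->3]=2 ship[1->2]=2 ship[0->1]=2 prod=2 -> inv=[2 6 2 2]
Step 6: demand=4,sold=2 ship[2->3]=2 ship[1->2]=2 ship[0->1]=2 prod=2 -> inv=[2 6 2 2]

2 6 2 2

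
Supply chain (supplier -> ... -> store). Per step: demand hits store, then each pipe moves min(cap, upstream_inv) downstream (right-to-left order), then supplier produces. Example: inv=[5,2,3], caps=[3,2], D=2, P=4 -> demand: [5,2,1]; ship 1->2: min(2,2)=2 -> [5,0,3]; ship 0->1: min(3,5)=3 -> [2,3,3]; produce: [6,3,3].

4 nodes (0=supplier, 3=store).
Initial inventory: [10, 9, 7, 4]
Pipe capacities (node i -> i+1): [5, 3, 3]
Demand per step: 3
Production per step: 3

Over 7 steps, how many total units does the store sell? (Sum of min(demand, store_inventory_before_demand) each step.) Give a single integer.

Step 1: sold=3 (running total=3) -> [8 11 7 4]
Step 2: sold=3 (running total=6) -> [6 13 7 4]
Step 3: sold=3 (running total=9) -> [4 15 7 4]
Step 4: sold=3 (running total=12) -> [3 16 7 4]
Step 5: sold=3 (running total=15) -> [3 16 7 4]
Step 6: sold=3 (running total=18) -> [3 16 7 4]
Step 7: sold=3 (running total=21) -> [3 16 7 4]

Answer: 21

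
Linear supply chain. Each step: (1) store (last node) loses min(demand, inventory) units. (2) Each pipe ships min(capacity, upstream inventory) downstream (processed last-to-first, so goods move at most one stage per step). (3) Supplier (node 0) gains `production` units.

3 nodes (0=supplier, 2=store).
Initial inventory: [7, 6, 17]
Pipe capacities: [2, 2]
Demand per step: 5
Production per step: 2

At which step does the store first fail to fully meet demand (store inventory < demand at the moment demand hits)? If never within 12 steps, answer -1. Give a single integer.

Step 1: demand=5,sold=5 ship[1->2]=2 ship[0->1]=2 prod=2 -> [7 6 14]
Step 2: demand=5,sold=5 ship[1->2]=2 ship[0->1]=2 prod=2 -> [7 6 11]
Step 3: demand=5,sold=5 ship[1->2]=2 ship[0->1]=2 prod=2 -> [7 6 8]
Step 4: demand=5,sold=5 ship[1->2]=2 ship[0->1]=2 prod=2 -> [7 6 5]
Step 5: demand=5,sold=5 ship[1->2]=2 ship[0->1]=2 prod=2 -> [7 6 2]
Step 6: demand=5,sold=2 ship[1->2]=2 ship[0->1]=2 prod=2 -> [7 6 2]
Step 7: demand=5,sold=2 ship[1->2]=2 ship[0->1]=2 prod=2 -> [7 6 2]
Step 8: demand=5,sold=2 ship[1->2]=2 ship[0->1]=2 prod=2 -> [7 6 2]
Step 9: demand=5,sold=2 ship[1->2]=2 ship[0->1]=2 prod=2 -> [7 6 2]
Step 10: demand=5,sold=2 ship[1->2]=2 ship[0->1]=2 prod=2 -> [7 6 2]
Step 11: demand=5,sold=2 ship[1->2]=2 ship[0->1]=2 prod=2 -> [7 6 2]
Step 12: demand=5,sold=2 ship[1->2]=2 ship[0->1]=2 prod=2 -> [7 6 2]
First stockout at step 6

6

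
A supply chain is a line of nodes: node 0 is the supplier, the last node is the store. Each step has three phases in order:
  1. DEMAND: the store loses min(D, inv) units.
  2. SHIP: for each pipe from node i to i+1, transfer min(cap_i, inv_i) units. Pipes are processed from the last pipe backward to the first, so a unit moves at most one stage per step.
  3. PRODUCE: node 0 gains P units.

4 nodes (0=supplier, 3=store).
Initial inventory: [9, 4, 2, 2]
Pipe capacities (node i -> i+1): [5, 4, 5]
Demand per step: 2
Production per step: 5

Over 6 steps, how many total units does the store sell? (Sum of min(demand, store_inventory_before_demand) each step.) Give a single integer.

Answer: 12

Derivation:
Step 1: sold=2 (running total=2) -> [9 5 4 2]
Step 2: sold=2 (running total=4) -> [9 6 4 4]
Step 3: sold=2 (running total=6) -> [9 7 4 6]
Step 4: sold=2 (running total=8) -> [9 8 4 8]
Step 5: sold=2 (running total=10) -> [9 9 4 10]
Step 6: sold=2 (running total=12) -> [9 10 4 12]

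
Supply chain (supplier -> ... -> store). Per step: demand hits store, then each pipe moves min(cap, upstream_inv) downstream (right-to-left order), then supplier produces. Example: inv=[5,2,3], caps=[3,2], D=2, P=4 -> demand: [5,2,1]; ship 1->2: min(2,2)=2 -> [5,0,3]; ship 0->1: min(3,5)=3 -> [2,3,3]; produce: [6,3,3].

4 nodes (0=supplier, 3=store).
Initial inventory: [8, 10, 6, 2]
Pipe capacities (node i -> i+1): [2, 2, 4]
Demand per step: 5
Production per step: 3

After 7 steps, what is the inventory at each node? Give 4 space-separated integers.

Step 1: demand=5,sold=2 ship[2->3]=4 ship[1->2]=2 ship[0->1]=2 prod=3 -> inv=[9 10 4 4]
Step 2: demand=5,sold=4 ship[2->3]=4 ship[1->2]=2 ship[0->1]=2 prod=3 -> inv=[10 10 2 4]
Step 3: demand=5,sold=4 ship[2->3]=2 ship[1->2]=2 ship[0->1]=2 prod=3 -> inv=[11 10 2 2]
Step 4: demand=5,sold=2 ship[2->3]=2 ship[1->2]=2 ship[0->1]=2 prod=3 -> inv=[12 10 2 2]
Step 5: demand=5,sold=2 ship[2->3]=2 ship[1->2]=2 ship[0->1]=2 prod=3 -> inv=[13 10 2 2]
Step 6: demand=5,sold=2 ship[2->3]=2 ship[1->2]=2 ship[0->1]=2 prod=3 -> inv=[14 10 2 2]
Step 7: demand=5,sold=2 ship[2->3]=2 ship[1->2]=2 ship[0->1]=2 prod=3 -> inv=[15 10 2 2]

15 10 2 2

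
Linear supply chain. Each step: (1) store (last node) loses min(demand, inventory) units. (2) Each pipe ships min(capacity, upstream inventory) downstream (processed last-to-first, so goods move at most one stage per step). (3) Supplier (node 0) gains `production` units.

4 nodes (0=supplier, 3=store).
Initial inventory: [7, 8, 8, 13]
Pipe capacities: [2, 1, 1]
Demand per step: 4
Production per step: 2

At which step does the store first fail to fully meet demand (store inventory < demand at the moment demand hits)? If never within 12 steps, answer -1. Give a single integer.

Step 1: demand=4,sold=4 ship[2->3]=1 ship[1->2]=1 ship[0->1]=2 prod=2 -> [7 9 8 10]
Step 2: demand=4,sold=4 ship[2->3]=1 ship[1->2]=1 ship[0->1]=2 prod=2 -> [7 10 8 7]
Step 3: demand=4,sold=4 ship[2->3]=1 ship[1->2]=1 ship[0->1]=2 prod=2 -> [7 11 8 4]
Step 4: demand=4,sold=4 ship[2->3]=1 ship[1->2]=1 ship[0->1]=2 prod=2 -> [7 12 8 1]
Step 5: demand=4,sold=1 ship[2->3]=1 ship[1->2]=1 ship[0->1]=2 prod=2 -> [7 13 8 1]
Step 6: demand=4,sold=1 ship[2->3]=1 ship[1->2]=1 ship[0->1]=2 prod=2 -> [7 14 8 1]
Step 7: demand=4,sold=1 ship[2->3]=1 ship[1->2]=1 ship[0->1]=2 prod=2 -> [7 15 8 1]
Step 8: demand=4,sold=1 ship[2->3]=1 ship[1->2]=1 ship[0->1]=2 prod=2 -> [7 16 8 1]
Step 9: demand=4,sold=1 ship[2->3]=1 ship[1->2]=1 ship[0->1]=2 prod=2 -> [7 17 8 1]
Step 10: demand=4,sold=1 ship[2->3]=1 ship[1->2]=1 ship[0->1]=2 prod=2 -> [7 18 8 1]
Step 11: demand=4,sold=1 ship[2->3]=1 ship[1->2]=1 ship[0->1]=2 prod=2 -> [7 19 8 1]
Step 12: demand=4,sold=1 ship[2->3]=1 ship[1->2]=1 ship[0->1]=2 prod=2 -> [7 20 8 1]
First stockout at step 5

5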